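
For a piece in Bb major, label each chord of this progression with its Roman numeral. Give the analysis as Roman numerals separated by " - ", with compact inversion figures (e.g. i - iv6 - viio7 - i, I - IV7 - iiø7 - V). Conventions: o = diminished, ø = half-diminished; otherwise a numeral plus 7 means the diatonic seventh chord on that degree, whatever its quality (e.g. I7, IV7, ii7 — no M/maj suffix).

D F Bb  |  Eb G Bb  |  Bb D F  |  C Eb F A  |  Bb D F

D-F-Bb: major triad on Bb = scale degree 1 → I6.
Eb-G-Bb has root Eb, degree 4 in Bb major, so IV.
Bb-D-F has root Bb, degree 1 in Bb major, so I.
C-Eb-F-A: dominant seventh chord on F = scale degree 5 → V43.
Bb-D-F: root Bb is the tonic; major triad there is I.

I6 - IV - I - V43 - I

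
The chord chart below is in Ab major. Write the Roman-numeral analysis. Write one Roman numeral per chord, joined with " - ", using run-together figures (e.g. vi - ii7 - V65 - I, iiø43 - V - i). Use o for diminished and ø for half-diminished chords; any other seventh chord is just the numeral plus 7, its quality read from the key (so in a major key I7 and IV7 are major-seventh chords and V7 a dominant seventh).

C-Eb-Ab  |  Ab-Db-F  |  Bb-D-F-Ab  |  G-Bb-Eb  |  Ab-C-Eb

C-Eb-Ab: major triad on Ab = scale degree 1 → I6.
Ab-Db-F: major triad on Db = scale degree 4 → IV64.
Bb-D-F-Ab: chromatic; Bb is V of V, so V7/V.
G-Bb-Eb: root Eb is the dominant; major triad there is V6.
Ab-C-Eb has root Ab, degree 1 in Ab major, so I.

I6 - IV64 - V7/V - V6 - I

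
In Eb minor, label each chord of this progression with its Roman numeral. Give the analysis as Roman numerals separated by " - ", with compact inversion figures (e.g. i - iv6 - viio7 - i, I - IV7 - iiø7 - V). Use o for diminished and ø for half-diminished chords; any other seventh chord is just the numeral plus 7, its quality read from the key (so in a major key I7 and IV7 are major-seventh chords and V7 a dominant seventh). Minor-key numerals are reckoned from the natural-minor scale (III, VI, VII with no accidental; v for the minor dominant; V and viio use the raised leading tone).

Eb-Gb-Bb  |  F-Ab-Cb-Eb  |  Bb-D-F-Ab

Eb-Gb-Bb has root Eb, degree 1 in Eb minor, so i.
F-Ab-Cb-Eb: half-diminished seventh chord on F = scale degree 2 → iiø7.
Bb-D-F-Ab: dominant seventh chord on Bb = scale degree 5 → V7.

i - iiø7 - V7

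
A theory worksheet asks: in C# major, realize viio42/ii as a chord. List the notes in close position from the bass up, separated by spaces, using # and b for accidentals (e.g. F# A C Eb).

B C## E# G#

The slash marks an applied leading-tone chord: viio of ii. In C# major, ii is D#, so the leading tone to it is C##, a half step below.
Building a fully diminished seventh chord on C## gives C##-E#-G#-B.
With the 42 figure the chord is in third inversion; from the bass B upward in close position it reads B-C##-E#-G#.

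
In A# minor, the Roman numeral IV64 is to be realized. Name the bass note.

A#

IV in A# minor has root D#; the chord is D#-F##-A#.
The figure 64 means second inversion — the fifth is in the bass.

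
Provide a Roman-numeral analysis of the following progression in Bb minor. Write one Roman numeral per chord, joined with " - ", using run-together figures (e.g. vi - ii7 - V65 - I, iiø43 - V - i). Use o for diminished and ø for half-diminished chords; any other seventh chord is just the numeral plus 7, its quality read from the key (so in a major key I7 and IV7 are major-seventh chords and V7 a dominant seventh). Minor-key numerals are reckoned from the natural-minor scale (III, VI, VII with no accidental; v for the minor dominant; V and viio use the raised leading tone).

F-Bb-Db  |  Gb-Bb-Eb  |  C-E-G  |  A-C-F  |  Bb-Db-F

i64 - iv6 - V/V - V6 - i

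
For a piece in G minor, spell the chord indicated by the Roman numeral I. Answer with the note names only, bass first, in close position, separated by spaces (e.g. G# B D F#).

G B D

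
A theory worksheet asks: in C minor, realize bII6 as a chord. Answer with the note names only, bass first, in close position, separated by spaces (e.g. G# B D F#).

F Ab Db

bII6 is the Neapolitan sixth — a major triad on the lowered second degree, here in its customary first inversion. In C minor that root is Db.
So the chord is Db-F-Ab.
With the 6 figure the chord is in first inversion; from the bass F upward in close position it reads F-Ab-Db.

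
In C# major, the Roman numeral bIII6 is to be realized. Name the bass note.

bIII in C# major has root E; the chord is E-G#-B.
The figure 6 means first inversion — the third is in the bass.

G#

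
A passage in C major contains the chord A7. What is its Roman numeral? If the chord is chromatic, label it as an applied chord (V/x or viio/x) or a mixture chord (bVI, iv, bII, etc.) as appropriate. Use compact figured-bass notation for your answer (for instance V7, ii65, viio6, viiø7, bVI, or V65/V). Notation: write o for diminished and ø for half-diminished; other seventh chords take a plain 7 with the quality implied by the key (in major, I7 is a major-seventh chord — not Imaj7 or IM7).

V7/ii

Stacked in thirds the chord is A-C#-E-G: a dominant seventh chord on A.
A is not a diatonic chord root with this quality in C major, but it lies a perfect fifth above D (ii), so the chord functions as an applied dominant of ii.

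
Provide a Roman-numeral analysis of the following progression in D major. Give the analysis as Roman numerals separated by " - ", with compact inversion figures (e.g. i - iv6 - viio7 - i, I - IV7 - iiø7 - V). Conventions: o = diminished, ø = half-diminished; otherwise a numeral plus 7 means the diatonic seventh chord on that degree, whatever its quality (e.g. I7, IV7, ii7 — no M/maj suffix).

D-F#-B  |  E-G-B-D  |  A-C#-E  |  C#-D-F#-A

D-F#-B: root B is the submediant; minor triad there is vi6.
E-G-B-D has root E, degree 2 in D major, so ii7.
A-C#-E has root A, degree 5 in D major, so V.
C#-D-F#-A has root D, degree 1 in D major, so I42.

vi6 - ii7 - V - I42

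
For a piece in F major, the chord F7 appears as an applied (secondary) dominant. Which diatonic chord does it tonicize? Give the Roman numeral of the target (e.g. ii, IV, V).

IV

The chord is a dominant seventh chord on F.
A dominant resolves down a perfect fifth: F → Bb. In F major, Bb is scale degree 4, i.e. IV.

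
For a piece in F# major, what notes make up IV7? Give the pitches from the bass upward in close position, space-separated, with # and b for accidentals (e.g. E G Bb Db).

B D# F# A#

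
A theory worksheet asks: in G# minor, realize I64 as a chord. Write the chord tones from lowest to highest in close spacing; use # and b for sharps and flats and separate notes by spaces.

D# G# B#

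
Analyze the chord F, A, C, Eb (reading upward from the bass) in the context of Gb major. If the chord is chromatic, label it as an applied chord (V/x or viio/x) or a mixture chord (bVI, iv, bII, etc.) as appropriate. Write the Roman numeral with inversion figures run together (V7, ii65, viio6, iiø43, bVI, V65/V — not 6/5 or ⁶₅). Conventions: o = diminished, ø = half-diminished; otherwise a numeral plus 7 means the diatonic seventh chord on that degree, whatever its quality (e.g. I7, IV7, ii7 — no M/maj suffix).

V7/iii

The pitches F-A-C-Eb form a dominant seventh chord rooted on F.
F is not a diatonic chord root with this quality in Gb major, but it lies a perfect fifth above Bb (iii), so the chord functions as an applied dominant of iii.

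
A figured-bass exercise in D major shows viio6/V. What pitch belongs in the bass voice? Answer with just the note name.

The applied chord viio6/V is rooted on G#: G#-B-D.
The figure 6 means first inversion — the third is in the bass.

B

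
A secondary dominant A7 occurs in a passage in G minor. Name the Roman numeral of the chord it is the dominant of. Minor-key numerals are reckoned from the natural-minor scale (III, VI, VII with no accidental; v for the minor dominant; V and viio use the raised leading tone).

V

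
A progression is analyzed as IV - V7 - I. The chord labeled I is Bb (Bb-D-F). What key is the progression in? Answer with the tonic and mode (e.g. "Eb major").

Bb major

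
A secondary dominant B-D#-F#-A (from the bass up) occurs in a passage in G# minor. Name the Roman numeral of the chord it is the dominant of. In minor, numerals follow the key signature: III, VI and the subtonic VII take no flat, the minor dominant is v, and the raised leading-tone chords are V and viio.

The chord is a dominant seventh chord on B.
A dominant resolves down a perfect fifth: B → E. In G# minor, E is scale degree 6, i.e. VI.

VI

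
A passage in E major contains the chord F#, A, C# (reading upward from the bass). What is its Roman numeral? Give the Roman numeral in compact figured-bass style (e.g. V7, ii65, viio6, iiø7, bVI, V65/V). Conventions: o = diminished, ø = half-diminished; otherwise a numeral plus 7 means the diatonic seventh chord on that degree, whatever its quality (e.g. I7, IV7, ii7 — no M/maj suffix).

ii

Stacked in thirds the chord is F#-A-C#: a minor triad on F#.
In E major, F# is the supertonic; the diatonic minor triad there is ii.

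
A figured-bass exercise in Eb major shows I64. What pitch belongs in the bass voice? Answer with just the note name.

Bb

I in Eb major has root Eb; the chord is Eb-G-Bb.
The figure 64 means second inversion — the fifth is in the bass.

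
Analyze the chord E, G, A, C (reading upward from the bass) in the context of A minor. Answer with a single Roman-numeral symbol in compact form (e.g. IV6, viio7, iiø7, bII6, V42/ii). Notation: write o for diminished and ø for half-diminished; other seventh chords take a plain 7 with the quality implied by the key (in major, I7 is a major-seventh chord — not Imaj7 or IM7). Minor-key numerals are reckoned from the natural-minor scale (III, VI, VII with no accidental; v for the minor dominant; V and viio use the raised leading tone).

i43

Stacked in thirds the chord is A-C-E-G: a minor seventh chord on A.
In A minor, A is the tonic; the diatonic minor seventh chord there is i7.
With E in the bass the chord is in second inversion, so the figured bass is 43.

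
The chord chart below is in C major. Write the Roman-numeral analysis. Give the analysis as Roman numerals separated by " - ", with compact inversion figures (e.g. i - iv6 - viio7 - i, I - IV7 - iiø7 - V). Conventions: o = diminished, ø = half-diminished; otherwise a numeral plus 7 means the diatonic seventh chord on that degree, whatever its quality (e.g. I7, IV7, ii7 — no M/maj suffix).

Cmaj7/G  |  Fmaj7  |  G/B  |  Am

Cmaj7/G: root C is the tonic; major seventh chord there is I43.
Fmaj7: root F is the subdominant; major seventh chord there is IV7.
G/B: major triad on G = scale degree 5 → V6.
Am has root A, degree 6 in C major, so vi.

I43 - IV7 - V6 - vi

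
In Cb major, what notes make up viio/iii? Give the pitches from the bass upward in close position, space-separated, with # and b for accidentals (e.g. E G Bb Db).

The slash marks an applied leading-tone chord: viio of iii. In Cb major, iii is Eb, so the leading tone to it is D, a half step below.
Building a diminished triad on D gives D-F-Ab.

D F Ab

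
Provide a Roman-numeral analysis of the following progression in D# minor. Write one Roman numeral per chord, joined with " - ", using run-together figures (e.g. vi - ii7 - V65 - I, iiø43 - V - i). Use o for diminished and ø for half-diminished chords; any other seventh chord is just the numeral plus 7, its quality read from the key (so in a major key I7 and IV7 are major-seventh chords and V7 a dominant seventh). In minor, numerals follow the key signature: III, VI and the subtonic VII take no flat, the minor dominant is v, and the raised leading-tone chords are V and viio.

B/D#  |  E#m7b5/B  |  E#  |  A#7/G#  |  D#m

B/D# has root B, degree 6 in D# minor, so VI6.
E#m7b5/B has root E#, degree 2 in D# minor, so iiø43.
E# is the secondary dominant of V (major triad on E#): V/V.
A#7/G#: root A# is the dominant; dominant seventh chord there is V42.
D#m: root D# is the tonic; minor triad there is i.

VI6 - iiø43 - V/V - V42 - i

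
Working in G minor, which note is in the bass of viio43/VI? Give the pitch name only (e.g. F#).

Ab

The applied chord viio43/VI is rooted on D: D-F-Ab-Cb.
The figure 43 means second inversion — the fifth is in the bass.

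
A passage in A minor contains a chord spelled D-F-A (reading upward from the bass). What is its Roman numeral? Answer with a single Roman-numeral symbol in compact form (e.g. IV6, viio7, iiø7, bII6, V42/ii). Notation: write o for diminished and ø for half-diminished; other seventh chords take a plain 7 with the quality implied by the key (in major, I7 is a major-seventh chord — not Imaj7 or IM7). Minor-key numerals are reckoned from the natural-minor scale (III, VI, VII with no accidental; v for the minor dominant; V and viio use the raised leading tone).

Stacked in thirds the chord is D-F-A: a minor triad on D.
In A minor, D is the subdominant; the diatonic minor triad there is iv.

iv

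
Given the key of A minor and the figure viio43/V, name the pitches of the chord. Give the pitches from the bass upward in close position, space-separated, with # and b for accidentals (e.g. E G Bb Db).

viio43/V is a secondary leading-tone chord. The target V is E in A minor; the applied chord is rooted a semitone below, on D#.
Building a fully diminished seventh chord on D# gives D#-F#-A-C.
The figured bass 43 indicates second inversion, placing the fifth (A) in the bass: A-C-D#-F#.

A C D# F#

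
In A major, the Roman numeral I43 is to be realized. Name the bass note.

I in A major has root A; the chord is A-C#-E-G#.
The figure 43 means second inversion — the fifth is in the bass.

E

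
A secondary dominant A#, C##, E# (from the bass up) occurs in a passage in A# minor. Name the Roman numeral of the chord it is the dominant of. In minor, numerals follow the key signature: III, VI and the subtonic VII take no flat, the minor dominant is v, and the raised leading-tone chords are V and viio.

The chord is a major triad on A#.
A dominant resolves down a perfect fifth: A# → D#. In A# minor, D# is scale degree 4, i.e. iv.

iv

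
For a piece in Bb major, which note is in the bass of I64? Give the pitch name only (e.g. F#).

F

I in Bb major has root Bb; the chord is Bb-D-F.
The figure 64 means second inversion — the fifth is in the bass.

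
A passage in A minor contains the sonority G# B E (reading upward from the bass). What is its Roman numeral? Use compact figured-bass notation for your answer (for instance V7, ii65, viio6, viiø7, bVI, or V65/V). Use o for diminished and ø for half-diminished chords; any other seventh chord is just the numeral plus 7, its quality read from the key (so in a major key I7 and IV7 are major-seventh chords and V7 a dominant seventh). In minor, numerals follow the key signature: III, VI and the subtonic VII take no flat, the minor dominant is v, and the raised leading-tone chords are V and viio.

V6

Stacked in thirds the chord is E-G#-B: a major triad on E.
In A minor, E is the dominant; the diatonic major triad there is V.
With G# in the bass the chord is in first inversion, so the figured bass is 6.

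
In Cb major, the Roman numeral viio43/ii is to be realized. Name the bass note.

Gb

The applied chord viio43/ii is rooted on C: C-Eb-Gb-Bbb.
The figure 43 means second inversion — the fifth is in the bass.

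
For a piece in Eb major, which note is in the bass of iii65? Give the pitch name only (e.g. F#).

iii in Eb major has root G; the chord is G-Bb-D-F.
The figure 65 means first inversion — the third is in the bass.

Bb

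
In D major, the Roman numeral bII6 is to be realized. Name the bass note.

G

bII in D major has root Eb; the chord is Eb-G-Bb.
The figure 6 means first inversion — the third is in the bass.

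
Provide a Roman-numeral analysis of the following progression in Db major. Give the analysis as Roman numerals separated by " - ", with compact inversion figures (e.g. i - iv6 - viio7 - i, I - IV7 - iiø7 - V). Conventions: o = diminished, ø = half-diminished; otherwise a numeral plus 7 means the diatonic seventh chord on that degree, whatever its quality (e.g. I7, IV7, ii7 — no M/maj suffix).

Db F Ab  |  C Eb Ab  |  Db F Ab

Db-F-Ab: major triad on Db = scale degree 1 → I.
C-Eb-Ab: root Ab is the dominant; major triad there is V6.
Db-F-Ab: major triad on Db = scale degree 1 → I.

I - V6 - I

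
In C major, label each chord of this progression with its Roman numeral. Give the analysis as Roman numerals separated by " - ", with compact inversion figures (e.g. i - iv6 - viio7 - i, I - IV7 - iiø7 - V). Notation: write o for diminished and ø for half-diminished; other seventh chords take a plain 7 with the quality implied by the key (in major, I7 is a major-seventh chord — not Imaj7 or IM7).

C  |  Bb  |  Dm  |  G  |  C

C has root C, degree 1 in C major, so I.
Bb: Bb with this quality isn't in the key; it's bVII, borrowed from the parallel minor.
Dm has root D, degree 2 in C major, so ii.
G: major triad on G = scale degree 5 → V.
C: major triad on C = scale degree 1 → I.

I - bVII - ii - V - I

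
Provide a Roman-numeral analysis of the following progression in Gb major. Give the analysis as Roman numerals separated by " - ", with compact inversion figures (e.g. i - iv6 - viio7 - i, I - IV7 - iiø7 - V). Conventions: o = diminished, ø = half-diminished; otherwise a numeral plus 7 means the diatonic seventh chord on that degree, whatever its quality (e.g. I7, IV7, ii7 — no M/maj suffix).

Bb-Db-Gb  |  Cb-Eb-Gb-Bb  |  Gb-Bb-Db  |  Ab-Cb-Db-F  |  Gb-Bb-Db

Bb-Db-Gb has root Gb, degree 1 in Gb major, so I6.
Cb-Eb-Gb-Bb: major seventh chord on Cb = scale degree 4 → IV7.
Gb-Bb-Db: major triad on Gb = scale degree 1 → I.
Ab-Cb-Db-F has root Db, degree 5 in Gb major, so V43.
Gb-Bb-Db: root Gb is the tonic; major triad there is I.

I6 - IV7 - I - V43 - I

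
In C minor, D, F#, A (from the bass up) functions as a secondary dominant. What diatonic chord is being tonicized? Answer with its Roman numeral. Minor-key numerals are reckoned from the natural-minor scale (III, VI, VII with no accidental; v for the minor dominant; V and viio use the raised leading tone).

V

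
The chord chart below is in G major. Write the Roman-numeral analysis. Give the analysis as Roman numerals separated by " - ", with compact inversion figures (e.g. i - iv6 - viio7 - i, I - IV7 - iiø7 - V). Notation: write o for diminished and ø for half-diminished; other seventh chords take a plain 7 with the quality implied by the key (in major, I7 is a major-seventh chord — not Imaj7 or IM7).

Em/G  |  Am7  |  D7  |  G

vi6 - ii7 - V7 - I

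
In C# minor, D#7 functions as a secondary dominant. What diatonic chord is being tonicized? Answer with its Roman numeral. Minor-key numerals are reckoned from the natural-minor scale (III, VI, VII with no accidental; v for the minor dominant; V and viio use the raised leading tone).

The chord is a dominant seventh chord on D#.
A dominant resolves down a perfect fifth: D# → G#. In C# minor, G# is scale degree 5, i.e. V.

V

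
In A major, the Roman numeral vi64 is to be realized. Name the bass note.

vi in A major has root F#; the chord is F#-A-C#.
The figure 64 means second inversion — the fifth is in the bass.

C#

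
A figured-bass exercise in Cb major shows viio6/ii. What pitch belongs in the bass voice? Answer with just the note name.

Eb

The applied chord viio6/ii is rooted on C: C-Eb-Gb.
The figure 6 means first inversion — the third is in the bass.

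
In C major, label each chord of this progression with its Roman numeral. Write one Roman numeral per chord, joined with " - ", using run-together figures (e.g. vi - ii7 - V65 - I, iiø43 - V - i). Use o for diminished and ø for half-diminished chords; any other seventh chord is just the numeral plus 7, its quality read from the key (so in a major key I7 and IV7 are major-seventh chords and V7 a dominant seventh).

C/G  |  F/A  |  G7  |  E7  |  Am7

C/G: major triad on C = scale degree 1 → I64.
F/A has root F, degree 4 in C major, so IV6.
G7: dominant seventh chord on G = scale degree 5 → V7.
E7: chromatic; E is V of vi, so V7/vi.
Am7: root A is the submediant; minor seventh chord there is vi7.

I64 - IV6 - V7 - V7/vi - vi7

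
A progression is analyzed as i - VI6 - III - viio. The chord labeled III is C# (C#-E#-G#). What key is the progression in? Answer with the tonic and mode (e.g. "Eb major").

The anchor chord is a major triad on C#, labeled III.
If C# is scale degree 3 and the mode makes that degree carry a major triad, the tonic is A# and the mode is minor.

A# minor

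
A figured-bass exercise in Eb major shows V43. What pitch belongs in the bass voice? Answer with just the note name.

F

V in Eb major has root Bb; the chord is Bb-D-F-Ab.
The figure 43 means second inversion — the fifth is in the bass.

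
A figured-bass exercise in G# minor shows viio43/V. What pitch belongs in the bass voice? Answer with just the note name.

G#

The applied chord viio43/V is rooted on C##: C##-E#-G#-B.
The figure 43 means second inversion — the fifth is in the bass.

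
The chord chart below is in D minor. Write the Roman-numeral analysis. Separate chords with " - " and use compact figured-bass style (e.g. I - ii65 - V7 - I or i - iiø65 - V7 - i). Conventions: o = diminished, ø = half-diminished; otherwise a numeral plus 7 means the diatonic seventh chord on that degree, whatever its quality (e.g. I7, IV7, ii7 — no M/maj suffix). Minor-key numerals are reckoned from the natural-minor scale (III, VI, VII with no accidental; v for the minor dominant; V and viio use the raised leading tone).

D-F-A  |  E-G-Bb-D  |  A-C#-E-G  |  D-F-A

i - iiø7 - V7 - i

D-F-A has root D, degree 1 in D minor, so i.
E-G-Bb-D: root E is the supertonic; half-diminished seventh chord there is iiø7.
A-C#-E-G: dominant seventh chord on A = scale degree 5 → V7.
D-F-A: root D is the tonic; minor triad there is i.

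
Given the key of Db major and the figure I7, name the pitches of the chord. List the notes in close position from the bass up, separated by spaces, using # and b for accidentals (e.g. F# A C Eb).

The numeral's case and figure indicate a major seventh chord. In Db major its root, the tonic, is Db.
Stacking thirds from Db gives Db-F-Ab-C.

Db F Ab C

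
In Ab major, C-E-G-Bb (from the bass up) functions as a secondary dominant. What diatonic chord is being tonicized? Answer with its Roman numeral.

vi

The chord is a dominant seventh chord on C.
A dominant resolves down a perfect fifth: C → F. In Ab major, F is scale degree 6, i.e. vi.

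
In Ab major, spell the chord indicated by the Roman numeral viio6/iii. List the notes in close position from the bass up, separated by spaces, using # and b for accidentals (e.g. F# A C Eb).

viio6/iii is a secondary leading-tone chord. The target iii is C in Ab major; the applied chord is rooted a semitone below, on B.
Building a diminished triad on B gives B-D-F.
With the 6 figure the chord is in first inversion; from the bass D upward in close position it reads D-F-B.

D F B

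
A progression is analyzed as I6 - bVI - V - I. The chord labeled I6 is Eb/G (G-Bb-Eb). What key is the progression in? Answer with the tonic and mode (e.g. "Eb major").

The chord Eb/G is a major triad rooted on Eb; its label is I6.
If Eb is scale degree 1 and the mode makes that degree carry a major triad, the tonic is Eb and the mode is major.

Eb major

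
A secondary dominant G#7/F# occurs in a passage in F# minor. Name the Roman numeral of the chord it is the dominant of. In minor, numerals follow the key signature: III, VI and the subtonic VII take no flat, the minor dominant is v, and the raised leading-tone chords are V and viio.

The chord is a dominant seventh chord on G#.
A dominant resolves down a perfect fifth: G# → C#. In F# minor, C# is scale degree 5, i.e. V.

V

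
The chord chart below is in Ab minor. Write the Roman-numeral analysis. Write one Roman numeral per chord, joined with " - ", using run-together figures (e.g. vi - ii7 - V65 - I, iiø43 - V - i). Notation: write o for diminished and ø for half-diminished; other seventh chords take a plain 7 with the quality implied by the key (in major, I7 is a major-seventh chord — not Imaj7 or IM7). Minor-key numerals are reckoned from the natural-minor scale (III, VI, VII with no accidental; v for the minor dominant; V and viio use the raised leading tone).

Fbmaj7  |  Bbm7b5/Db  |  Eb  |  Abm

Fbmaj7: major seventh chord on Fb = scale degree 6 → VI7.
Bbm7b5/Db: half-diminished seventh chord on Bb = scale degree 2 → iiø65.
Eb: major triad on Eb = scale degree 5 → V.
Abm: root Ab is the tonic; minor triad there is i.

VI7 - iiø65 - V - i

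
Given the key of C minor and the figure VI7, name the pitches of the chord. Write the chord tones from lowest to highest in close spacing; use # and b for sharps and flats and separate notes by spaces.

In C minor, scale degree 6 is Ab, and the diatonic chord built there is a major seventh chord.
That chord is spelled Ab-C-Eb-G.

Ab C Eb G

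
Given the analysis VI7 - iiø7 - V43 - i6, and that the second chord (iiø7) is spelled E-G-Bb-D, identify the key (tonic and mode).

iiø7 is given as E-G-Bb-D — a half-diminished seventh chord with root E.
Counting down one scale step from E places the tonic on D; a half-diminished seventh chord on degree 2 is diatonic only in minor.

D minor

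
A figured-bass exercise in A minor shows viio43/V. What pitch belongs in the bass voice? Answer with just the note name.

The applied chord viio43/V is rooted on D#: D#-F#-A-C.
The figure 43 means second inversion — the fifth is in the bass.

A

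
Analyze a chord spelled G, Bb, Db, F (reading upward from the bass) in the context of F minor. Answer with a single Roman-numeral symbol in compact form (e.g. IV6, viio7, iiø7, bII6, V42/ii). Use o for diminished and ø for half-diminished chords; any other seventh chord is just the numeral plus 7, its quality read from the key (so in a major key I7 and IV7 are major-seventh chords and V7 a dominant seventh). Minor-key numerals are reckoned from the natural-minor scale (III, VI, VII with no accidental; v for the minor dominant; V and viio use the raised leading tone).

The pitches G-Bb-Db-F form a half-diminished seventh chord rooted on G.
G is scale degree 2 in F minor, and a half-diminished seventh chord on that degree is written iiø7.

iiø7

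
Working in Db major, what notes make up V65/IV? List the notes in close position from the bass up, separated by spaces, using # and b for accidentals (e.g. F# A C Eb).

V65/IV is a secondary dominant — the dominant seventh of IV. IV in Db major is Gb, so the applied chord's root is Db, a perfect fifth above.
Building a dominant seventh chord on Db gives Db-F-Ab-Cb.
With the 65 figure the chord is in first inversion; from the bass F upward in close position it reads F-Ab-Cb-Db.

F Ab Cb Db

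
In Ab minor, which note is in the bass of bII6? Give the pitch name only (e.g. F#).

Db

bII in Ab minor has root Bbb; the chord is Bbb-Db-Fb.
The figure 6 means first inversion — the third is in the bass.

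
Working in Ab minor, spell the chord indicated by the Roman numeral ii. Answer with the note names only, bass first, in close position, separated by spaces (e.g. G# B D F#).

Scale degree 2 in Ab minor is Bb; here the chord built on it is altered to a minor triad. ii is the minor supertonic, borrowed from the parallel major (the Dorian ii).
So the chord is Bb-Db-F.

Bb Db F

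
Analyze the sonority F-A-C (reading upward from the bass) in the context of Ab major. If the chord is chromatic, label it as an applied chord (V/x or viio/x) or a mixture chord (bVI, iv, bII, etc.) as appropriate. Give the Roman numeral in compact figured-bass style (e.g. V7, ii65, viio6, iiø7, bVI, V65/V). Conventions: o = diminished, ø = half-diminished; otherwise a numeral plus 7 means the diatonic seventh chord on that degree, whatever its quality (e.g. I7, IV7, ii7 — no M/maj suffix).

V/ii

Stacked in thirds the chord is F-A-C: a major triad on F.
F is not a diatonic chord root with this quality in Ab major, but it lies a perfect fifth above Bb (ii), so the chord functions as an applied dominant of ii.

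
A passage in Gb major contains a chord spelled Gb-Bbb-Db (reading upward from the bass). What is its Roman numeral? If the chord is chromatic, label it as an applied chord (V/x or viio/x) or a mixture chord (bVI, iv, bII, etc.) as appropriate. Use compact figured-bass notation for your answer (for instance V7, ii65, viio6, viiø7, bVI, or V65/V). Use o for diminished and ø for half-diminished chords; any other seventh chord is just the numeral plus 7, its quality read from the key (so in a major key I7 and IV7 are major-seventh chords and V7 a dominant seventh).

i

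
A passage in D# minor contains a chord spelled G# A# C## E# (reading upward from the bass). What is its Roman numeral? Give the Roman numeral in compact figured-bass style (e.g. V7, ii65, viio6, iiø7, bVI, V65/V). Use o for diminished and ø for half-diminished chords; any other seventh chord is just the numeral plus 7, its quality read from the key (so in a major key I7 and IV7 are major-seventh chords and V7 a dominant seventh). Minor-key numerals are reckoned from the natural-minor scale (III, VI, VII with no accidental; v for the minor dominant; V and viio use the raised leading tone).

The pitches A#-C##-E#-G# form a dominant seventh chord rooted on A#.
A# is scale degree 5 in D# minor, and a dominant seventh chord on that degree is written V7.
With G# in the bass the chord is in third inversion, so the figured bass is 42.

V42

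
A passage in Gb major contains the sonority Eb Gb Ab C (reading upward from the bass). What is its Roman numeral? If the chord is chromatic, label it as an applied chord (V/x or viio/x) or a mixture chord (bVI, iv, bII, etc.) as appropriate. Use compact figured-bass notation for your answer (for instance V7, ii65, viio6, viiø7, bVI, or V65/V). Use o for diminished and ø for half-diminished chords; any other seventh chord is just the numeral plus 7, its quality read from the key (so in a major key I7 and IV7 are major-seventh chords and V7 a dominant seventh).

Stacked in thirds the chord is Ab-C-Eb-Gb: a dominant seventh chord on Ab.
Ab is not a diatonic chord root with this quality in Gb major, but it lies a perfect fifth above Db (V), so the chord functions as an applied dominant of V.
With Eb in the bass the chord is in second inversion, so the figured bass is 43.

V43/V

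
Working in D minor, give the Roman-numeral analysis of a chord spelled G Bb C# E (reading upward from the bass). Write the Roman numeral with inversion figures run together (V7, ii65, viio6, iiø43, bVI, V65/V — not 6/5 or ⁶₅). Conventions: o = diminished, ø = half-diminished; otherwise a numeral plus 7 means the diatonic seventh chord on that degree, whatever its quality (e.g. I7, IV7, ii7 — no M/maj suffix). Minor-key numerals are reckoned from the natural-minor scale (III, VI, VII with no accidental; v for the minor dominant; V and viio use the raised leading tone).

viio43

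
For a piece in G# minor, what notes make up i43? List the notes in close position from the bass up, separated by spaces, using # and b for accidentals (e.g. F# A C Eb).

D# F# G# B

In G# minor, the first degree is G#, and the diatonic chord built there is a minor seventh chord.
That chord is spelled G#-B-D#-F#.
The figured bass 43 indicates second inversion, placing the fifth (D#) in the bass: D#-F#-G#-B.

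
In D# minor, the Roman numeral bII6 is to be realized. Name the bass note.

bII in D# minor has root E; the chord is E-G#-B.
The figure 6 means first inversion — the third is in the bass.

G#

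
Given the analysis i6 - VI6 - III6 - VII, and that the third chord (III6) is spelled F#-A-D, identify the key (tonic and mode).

The chord D/F# is a major triad rooted on D; its label is III6.
Counting down 2 scale steps from D places the tonic on B; a major triad on degree 3 is diatonic only in minor.

B minor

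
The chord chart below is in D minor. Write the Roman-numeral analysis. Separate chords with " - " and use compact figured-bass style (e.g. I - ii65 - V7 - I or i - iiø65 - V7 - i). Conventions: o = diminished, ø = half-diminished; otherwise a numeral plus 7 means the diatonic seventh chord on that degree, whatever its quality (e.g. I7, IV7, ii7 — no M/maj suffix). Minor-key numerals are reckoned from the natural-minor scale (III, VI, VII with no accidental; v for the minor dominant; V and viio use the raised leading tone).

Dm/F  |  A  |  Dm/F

Dm/F: root D is the tonic; minor triad there is i6.
A has root A, degree 5 in D minor, so V.
Dm/F: root D is the tonic; minor triad there is i6.

i6 - V - i6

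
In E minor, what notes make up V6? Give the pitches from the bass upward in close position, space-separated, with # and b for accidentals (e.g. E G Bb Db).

In E minor, the fifth degree is B. The dominant is major (leading tone raised), so V is a major triad.
That chord is spelled B-D#-F#.
With the 6 figure the chord is in first inversion; from the bass D# upward in close position it reads D#-F#-B.

D# F# B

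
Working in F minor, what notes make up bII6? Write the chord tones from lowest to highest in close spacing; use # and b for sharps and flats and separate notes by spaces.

Scale degree 2 in F minor is G; lowering it a half step gives Gb. bII6 is the Neapolitan sixth — a major triad on the lowered second degree, here in its customary first inversion.
So the chord is Gb-Bb-Db, a major triad.
The figured bass 6 indicates first inversion, placing the third (Bb) in the bass: Bb-Db-Gb.

Bb Db Gb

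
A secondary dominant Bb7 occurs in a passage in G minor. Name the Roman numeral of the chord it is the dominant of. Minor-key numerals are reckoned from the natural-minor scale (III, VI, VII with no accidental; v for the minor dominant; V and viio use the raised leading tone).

VI

The chord is a dominant seventh chord on Bb.
A dominant resolves down a perfect fifth: Bb → Eb. In G minor, Eb is scale degree 6, i.e. VI.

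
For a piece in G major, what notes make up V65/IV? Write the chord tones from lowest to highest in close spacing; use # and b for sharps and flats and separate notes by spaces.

V65/IV is a secondary dominant — the dominant seventh of IV. IV in G major is C, so the applied chord's root is G, a perfect fifth above.
Building a dominant seventh chord on G gives G-B-D-F.
The figured bass 65 indicates first inversion, placing the third (B) in the bass: B-D-F-G.

B D F G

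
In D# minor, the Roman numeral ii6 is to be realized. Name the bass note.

G#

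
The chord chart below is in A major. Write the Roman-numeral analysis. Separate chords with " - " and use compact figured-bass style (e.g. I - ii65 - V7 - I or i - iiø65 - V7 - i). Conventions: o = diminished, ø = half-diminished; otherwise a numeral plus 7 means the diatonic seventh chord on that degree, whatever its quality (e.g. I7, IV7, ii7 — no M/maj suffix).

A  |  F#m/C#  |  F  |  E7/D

I - vi64 - bVI - V42

A: root A is the tonic; major triad there is I.
F#m/C#: root F# is the submediant; minor triad there is vi64.
F: major triad on F — chromatic; bVI (borrowed from the parallel minor).
E7/D: root E is the dominant; dominant seventh chord there is V42.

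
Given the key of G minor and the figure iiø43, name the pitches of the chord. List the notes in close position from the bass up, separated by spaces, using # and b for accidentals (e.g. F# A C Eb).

In G minor, scale degree 2 is A, and the diatonic chord built there is a half-diminished seventh chord.
Stacking thirds from A gives A-C-Eb-G.
With the 43 figure the chord is in second inversion; from the bass Eb upward in close position it reads Eb-G-A-C.

Eb G A C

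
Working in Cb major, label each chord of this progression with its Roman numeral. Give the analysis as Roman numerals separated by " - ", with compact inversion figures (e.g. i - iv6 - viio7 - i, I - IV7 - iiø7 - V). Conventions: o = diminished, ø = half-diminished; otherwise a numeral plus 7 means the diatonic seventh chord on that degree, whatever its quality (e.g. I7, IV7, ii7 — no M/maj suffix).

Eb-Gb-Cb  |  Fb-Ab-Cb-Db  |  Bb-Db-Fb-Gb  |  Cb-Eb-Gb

I6 - ii65 - V65 - I

Eb-Gb-Cb has root Cb, degree 1 in Cb major, so I6.
Fb-Ab-Cb-Db: root Db is the supertonic; minor seventh chord there is ii65.
Bb-Db-Fb-Gb: dominant seventh chord on Gb = scale degree 5 → V65.
Cb-Eb-Gb has root Cb, degree 1 in Cb major, so I.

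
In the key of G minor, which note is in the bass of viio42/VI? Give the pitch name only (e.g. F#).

Cb

The applied chord viio42/VI is rooted on D: D-F-Ab-Cb.
The figure 42 means third inversion — the seventh is in the bass.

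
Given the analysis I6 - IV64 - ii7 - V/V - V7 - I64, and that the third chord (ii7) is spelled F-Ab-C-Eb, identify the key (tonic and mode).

Eb major

The anchor chord is a minor seventh chord on F, labeled ii7.
If F is scale degree 2 and the mode makes that degree carry a minor seventh chord, the tonic is Eb and the mode is major.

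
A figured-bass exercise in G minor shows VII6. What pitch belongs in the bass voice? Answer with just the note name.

VII in G minor has root F; the chord is F-A-C.
The figure 6 means first inversion — the third is in the bass.

A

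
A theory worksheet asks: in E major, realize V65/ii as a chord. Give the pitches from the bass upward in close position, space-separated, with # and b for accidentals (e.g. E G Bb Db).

E# G# B C#

V65/ii is a secondary dominant — the dominant seventh of ii. ii in E major is F#, so the applied chord's root is C#, a perfect fifth above.
Building a dominant seventh chord on C# gives C#-E#-G#-B.
With the 65 figure the chord is in first inversion; from the bass E# upward in close position it reads E#-G#-B-C#.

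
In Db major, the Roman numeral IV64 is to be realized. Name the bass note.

IV in Db major has root Gb; the chord is Gb-Bb-Db.
The figure 64 means second inversion — the fifth is in the bass.

Db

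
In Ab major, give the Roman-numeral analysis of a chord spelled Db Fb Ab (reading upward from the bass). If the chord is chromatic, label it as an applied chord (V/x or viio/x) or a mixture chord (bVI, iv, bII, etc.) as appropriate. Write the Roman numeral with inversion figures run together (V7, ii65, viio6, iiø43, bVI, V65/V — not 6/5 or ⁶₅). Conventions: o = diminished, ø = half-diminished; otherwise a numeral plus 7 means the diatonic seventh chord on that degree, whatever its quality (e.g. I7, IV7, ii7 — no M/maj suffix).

iv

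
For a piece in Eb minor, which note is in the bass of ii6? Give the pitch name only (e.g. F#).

ii in Eb minor has root F; the chord is F-Ab-C.
The figure 6 means first inversion — the third is in the bass.

Ab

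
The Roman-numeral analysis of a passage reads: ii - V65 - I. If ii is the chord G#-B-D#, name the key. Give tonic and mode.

ii is given as G#-B-D# — a minor triad with root G#.
Counting down one scale step from G# places the tonic on F#; a minor triad on degree 2 is diatonic only in major.

F# major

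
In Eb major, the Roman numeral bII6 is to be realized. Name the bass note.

bII in Eb major has root Fb; the chord is Fb-Ab-Cb.
The figure 6 means first inversion — the third is in the bass.

Ab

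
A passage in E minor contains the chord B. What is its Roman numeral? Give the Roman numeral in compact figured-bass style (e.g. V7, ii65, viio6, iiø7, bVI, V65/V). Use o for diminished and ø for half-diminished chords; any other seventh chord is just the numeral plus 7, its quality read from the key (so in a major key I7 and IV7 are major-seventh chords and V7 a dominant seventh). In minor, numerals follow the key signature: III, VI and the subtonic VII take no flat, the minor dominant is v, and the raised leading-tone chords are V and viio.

The pitches B-D#-F# form a major triad rooted on B.
In E minor, B is the dominant; the diatonic major triad there is V.

V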